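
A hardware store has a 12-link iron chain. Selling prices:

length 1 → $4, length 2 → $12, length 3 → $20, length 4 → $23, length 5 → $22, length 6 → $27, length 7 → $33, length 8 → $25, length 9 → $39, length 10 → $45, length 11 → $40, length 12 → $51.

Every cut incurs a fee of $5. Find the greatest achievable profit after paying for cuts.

Let r[k] be the best obtainable value from length k. For each k, try every first piece i and keep the best of price[i] + r[k−i] minus the 5 cut fee when i<k.
r[1] = 4
r[2] = 12
r[3] = 20
r[4] = 23
r[5] = 27  (first piece 2, then r[3]=20)
r[6] = 35  (first piece 3, then r[3]=20)
r[7] = 38  (first piece 3, then r[4]=23)
r[8] = 42  (first piece 2, then r[6]=35)
r[9] = 50  (first piece 3, then r[6]=35)
r[10] = 53  (first piece 3, then r[7]=38)
r[11] = 57  (first piece 2, then r[9]=50)
r[12] = 65  (first piece 3, then r[9]=50)
One optimal plan: pieces 3 + 3 + 3 + 3 (3 cuts) → $80 − $15 = $65.

65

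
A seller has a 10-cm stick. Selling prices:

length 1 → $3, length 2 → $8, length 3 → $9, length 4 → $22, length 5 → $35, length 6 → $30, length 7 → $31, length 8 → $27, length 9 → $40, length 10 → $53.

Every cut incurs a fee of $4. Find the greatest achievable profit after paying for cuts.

66

Let net[k] be the best obtainable value from length k. For each k, try every first piece i and keep the best of price[i] + net[k−i] minus the 4 cut fee when i<k.
net[1] = 3
net[2] = max(3+3-4, 8+0) = 8
net[3] = max(3+8-4, 8+3-4, 9+0) = 9
net[4] = max(3+9-4, 8+8-4, 9+3-4, 22+0) = 22
net[5] = max(3+22-4, 8+9-4, 9+8-4, 22+3-4, 35+0) = 35
net[6] = max(3+35-4, 8+22-4, 9+9-4, 22+8-4, 35+3-4, 30+0) = 34
net[7] = max(3+34-4, 8+35-4, 9+22-4, …, 30+3-4, 31+0) = 39
net[8] = max(3+39-4, 8+34-4, 9+35-4, …, 31+3-4, 27+0) = 40
net[9] = max(3+40-4, 8+39-4, 9+34-4, …, 27+3-4, 40+0) = 53
net[10] = max(3+53-4, 8+40-4, 9+39-4, …, 40+3-4, 53+0) = 66
One optimal plan: pieces 5 + 5 (1 cut) → $70 − $4 = $66.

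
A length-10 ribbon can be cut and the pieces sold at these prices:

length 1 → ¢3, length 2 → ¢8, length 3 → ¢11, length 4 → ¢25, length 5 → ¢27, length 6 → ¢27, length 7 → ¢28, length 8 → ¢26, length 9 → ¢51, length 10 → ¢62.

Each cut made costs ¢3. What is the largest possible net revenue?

Consider every possible first cut. r[k] is the best of p[i]+r[k−i] over all sellable i≤k, charging 3 whenever i<k.
r[1] = 3
r[2] = max(3+3-3, 8+0) = 8
r[3] = max(3+8-3, 8+3-3, 11+0) = 11
r[4] = max(3+11-3, 8+8-3, 11+3-3, 25+0) = 25
r[5] = max(3+25-3, 8+11-3, 11+8-3, 25+3-3, 27+0) = 27
r[6] = max(3+27-3, 8+25-3, 11+11-3, 25+8-3, 27+3-3, 27+0) = 30
r[7] = max(3+30-3, 8+27-3, 11+25-3, …, 27+3-3, 28+0) = 33
r[8] = max(3+33-3, 8+30-3, 11+27-3, …, 28+3-3, 26+0) = 47
r[9] = max(3+47-3, 8+33-3, 11+30-3, …, 26+3-3, 51+0) = 51
r[10] = max(3+51-3, 8+47-3, 11+33-3, …, 51+3-3, 62+0) = 62
Best is to make no cuts and sell whole for ¢62.

62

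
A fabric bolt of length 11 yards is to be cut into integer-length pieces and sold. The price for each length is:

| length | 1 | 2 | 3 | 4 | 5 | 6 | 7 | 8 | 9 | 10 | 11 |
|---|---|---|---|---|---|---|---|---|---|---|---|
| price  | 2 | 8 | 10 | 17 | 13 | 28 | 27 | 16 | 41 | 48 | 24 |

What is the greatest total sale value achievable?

50

Let v[k] be the best obtainable value from length k. For each k, try every first piece i and keep the best of price[i] + v[k−i].
v[1] = 2
v[2] = max(2+2, 8+0) = 8
v[3] = max(2+8, 8+2, 10+0) = 10
v[4] = max(2+10, 8+8, 10+2, 17+0) = 17
v[5] = max(2+17, 8+10, 10+8, 17+2, 13+0) = 19
v[6] = max(2+19, 8+17, 10+10, 17+8, 13+2, 28+0) = 28
v[7] = max(2+28, 8+19, 10+17, …, 28+2, 27+0) = 30
v[8] = max(2+30, 8+28, 10+19, …, 27+2, 16+0) = 36
v[9] = max(2+36, 8+30, 10+28, …, 16+2, 41+0) = 41
v[10] = max(2+41, 8+36, 10+30, …, 41+2, 48+0) = 48
v[11] = max(2+48, 8+41, 10+36, …, 48+2, 24+0) = 50
One optimal cutting: 10 + 1 → $48 + $2 = $50.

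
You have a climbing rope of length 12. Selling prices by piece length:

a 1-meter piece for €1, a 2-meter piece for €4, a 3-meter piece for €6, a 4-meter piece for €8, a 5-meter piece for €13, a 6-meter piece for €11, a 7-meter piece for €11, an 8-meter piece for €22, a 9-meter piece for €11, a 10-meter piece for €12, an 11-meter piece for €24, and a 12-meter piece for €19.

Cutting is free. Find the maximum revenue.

Build best[k] bottom-up: best[k] = max over allowed piece i of (p[i] + best[k−i]).
best[1] = 1
best[2] = max(1+1, 4+0) = 4
best[3] = max(1+4, 4+1, 6+0) = 6
best[4] = max(1+6, 4+4, 6+1, 8+0) = 8
best[5] = max(1+8, 4+6, 6+4, 8+1, 13+0) = 13
best[6] = max(1+13, 4+8, 6+6, 8+4, 13+1, 11+0) = 14
best[7] = max(1+14, 4+13, 6+8, …, 11+1, 11+0) = 17
best[8] = max(1+17, 4+14, 6+13, …, 11+1, 22+0) = 22
best[9] = max(1+22, 4+17, 6+14, …, 22+1, 11+0) = 23
best[10] = max(1+23, 4+22, 6+17, …, 11+1, 12+0) = 26
best[11] = max(1+26, 4+23, 6+22, …, 12+1, 24+0) = 28
best[12] = max(1+28, 4+26, 6+23, …, 24+1, 19+0) = 30
One optimal cutting: 8 + 2 + 2 → €22 + €4 + €4 = €30.

30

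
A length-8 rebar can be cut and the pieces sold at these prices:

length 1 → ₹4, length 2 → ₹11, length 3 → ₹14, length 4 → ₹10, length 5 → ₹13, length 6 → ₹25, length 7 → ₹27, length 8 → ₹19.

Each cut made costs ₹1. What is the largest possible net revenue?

Let net[k] be the best obtainable value from length k. For each k, try every first piece i and keep the best of price[i] + net[k−i] minus the 1 cut fee when i<k.
net[1] = 4
net[2] = max(4+4-1, 11+0) = 11
net[3] = max(4+11-1, 11+4-1, 14+0) = 14
net[4] = max(4+14-1, 11+11-1, 14+4-1, 10+0) = 21
net[5] = max(4+21-1, 11+14-1, 14+11-1, 10+4-1, 13+0) = 24
net[6] = max(4+24-1, 11+21-1, 14+14-1, 10+11-1, 13+4-1, 25+0) = 31
net[7] = max(4+31-1, 11+24-1, 14+21-1, …, 25+4-1, 27+0) = 34
net[8] = max(4+34-1, 11+31-1, 14+24-1, …, 27+4-1, 19+0) = 41
One optimal plan: pieces 2 + 2 + 2 + 2 (3 cuts) → ₹44 − ₹3 = ₹41.

41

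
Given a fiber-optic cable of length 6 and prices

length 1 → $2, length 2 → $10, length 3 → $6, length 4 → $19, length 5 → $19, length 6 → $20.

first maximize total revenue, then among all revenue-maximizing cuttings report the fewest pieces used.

Consider every possible first cut. r[k] is the best of p[i]+r[k−i] over all sellable i≤k.
r[1] = 2
r[2] = max(2+2, 10+0) = 10
r[3] = max(2+10, 10+2, 6+0) = 12
r[4] = max(2+12, 10+10, 6+2, 19+0) = 20
r[5] = max(2+20, 10+12, 6+10, 19+2, 19+0) = 22
r[6] = max(2+22, 10+20, 6+12, 19+10, 19+2, 20+0) = 30
Maximum revenue is $30.
Now minimize piece count subject to staying optimal: for each k, pieces[k] = 1 + min over i with p[i]+r[k−i]=r[k] of pieces[k−i].
pieces[3] = 2
pieces[4] = 2
pieces[5] = 3
pieces[6] = 3

3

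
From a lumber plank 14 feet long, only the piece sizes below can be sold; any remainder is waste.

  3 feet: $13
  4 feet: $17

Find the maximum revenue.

Let best[k] be the best obtainable value from length k. For each k, try every first piece i and keep the best of price[i] + best[k−i].
best[1] = 0
best[2] = 0
best[3] = 13
best[4] = max(13+0, 17+0) = 17
best[5] = max(13+0, 17+0) = 17
best[6] = max(13+13, 17+0) = 26
best[7] = max(13+17, 17+13) = 30
best[8] = max(13+17, 17+17) = 34
best[9] = max(13+26, 17+17) = 39
best[10] = max(13+30, 17+26) = 43
best[11] = max(13+34, 17+30) = 47
best[12] = max(13+39, 17+34) = 52
best[13] = max(13+43, 17+39) = 56
best[14] = max(13+47, 17+43) = 60
One optimal cutting: 4 + 4 + 3 + 3 → $60.

60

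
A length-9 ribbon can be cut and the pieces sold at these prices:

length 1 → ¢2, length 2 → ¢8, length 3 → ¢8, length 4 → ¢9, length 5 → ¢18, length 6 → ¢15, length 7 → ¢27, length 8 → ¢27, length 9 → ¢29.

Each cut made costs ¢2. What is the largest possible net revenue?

33

Build r[k] bottom-up: r[k] = max over allowed piece i of (p[i] + r[k−i]) − 2 per cut.
r[1] = 2
r[2] = max(2+2-2, 8+0) = 8
r[3] = max(2+8-2, 8+2-2, 8+0) = 8
r[4] = max(2+8-2, 8+8-2, 8+2-2, 9+0) = 14
r[5] = max(2+14-2, 8+8-2, 8+8-2, 9+2-2, 18+0) = 18
r[6] = max(2+18-2, 8+14-2, 8+8-2, 9+8-2, 18+2-2, 15+0) = 20
r[7] = max(2+20-2, 8+18-2, 8+14-2, …, 15+2-2, 27+0) = 27
r[8] = max(2+27-2, 8+20-2, 8+18-2, …, 27+2-2, 27+0) = 27
r[9] = max(2+27-2, 8+27-2, 8+20-2, …, 27+2-2, 29+0) = 33
One optimal plan: pieces 7 + 2 (1 cut) → ¢35 − ¢2 = ¢33.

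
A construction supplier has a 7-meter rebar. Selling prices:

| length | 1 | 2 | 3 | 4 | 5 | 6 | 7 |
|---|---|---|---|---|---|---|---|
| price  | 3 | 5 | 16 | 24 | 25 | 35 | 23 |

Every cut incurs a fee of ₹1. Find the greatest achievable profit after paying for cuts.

39

Build net[k] bottom-up: net[k] = max over allowed piece i of (p[i] + net[k−i]) − 1 per cut.
net[1] = 3
net[2] = 5  (first piece 1, then net[1]=3)
net[3] = 16
net[4] = 24
net[5] = 26  (first piece 1, then net[4]=24)
net[6] = 35
net[7] = 39  (first piece 3, then net[4]=24)
One optimal plan: pieces 4 + 3 (1 cut) → ₹40 − ₹1 = ₹39.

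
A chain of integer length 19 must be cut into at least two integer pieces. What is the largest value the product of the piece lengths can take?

972

Let P[k] be the best product for length k (with at least one cut). For each first piece i, the rest contributes max(k−i, P[k−i]).
Small cases: P[2]=1, P[3]=2, P[4]=4, P[5]=6, P[6]=9, P[7]=12, P[8]=18, P[9]=27, P[10]=36, P[11]=54.
P[12] = 3×max(9,27) = 3×27 = 81
P[13] = 2×max(11,54) = 2×54 = 108
P[14] = 2×max(12,81) = 2×81 = 162
P[15] = 3×max(12,81) = 3×81 = 243
P[16] = 2×max(14,162) = 2×162 = 324
P[17] = 2×max(15,243) = 2×243 = 486
P[18] = 3×max(15,243) = 3×243 = 729
P[19] = 2×max(17,486) = 2×486 = 972
One optimal split: 3 + 3 + 3 + 3 + 3 + 2 + 2; product 3×3×3×3×3×2×2 = 972.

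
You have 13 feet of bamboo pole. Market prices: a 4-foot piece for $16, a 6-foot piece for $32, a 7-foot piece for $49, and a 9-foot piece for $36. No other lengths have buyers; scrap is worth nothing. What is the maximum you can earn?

Build best[k] bottom-up: best[k] = max over allowed piece i of (p[i] + best[k−i]).
best[1] = 0
best[2] = 0
best[3] = 0
best[4] = 16
best[5] = 16
best[6] = 32
best[7] = 49
best[8] = 49
best[9] = 49
best[10] = 49
best[11] = 65  (first piece 4, then best[7]=49)
best[12] = 65
best[13] = 81  (first piece 6, then best[7]=49)
One optimal cutting: 7 + 6 → $81.

81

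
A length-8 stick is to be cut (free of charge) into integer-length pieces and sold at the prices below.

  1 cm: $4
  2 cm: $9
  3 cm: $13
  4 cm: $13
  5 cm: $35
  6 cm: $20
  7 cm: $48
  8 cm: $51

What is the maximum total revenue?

52

Let v[k] be the best obtainable value from length k. For each k, try every first piece i and keep the best of price[i] + v[k−i].
v[1] = 4
v[2] = max(4+4, 9+0) = 9
v[3] = max(4+9, 9+4, 13+0) = 13
v[4] = max(4+13, 9+9, 13+4, 13+0) = 18
v[5] = max(4+18, 9+13, 13+9, 13+4, 35+0) = 35
v[6] = max(4+35, 9+18, 13+13, 13+9, 35+4, 20+0) = 39
v[7] = max(4+39, 9+35, 13+18, …, 20+4, 48+0) = 48
v[8] = max(4+48, 9+39, 13+35, …, 48+4, 51+0) = 52
One optimal cutting: 7 + 1 → $48 + $4 = $52.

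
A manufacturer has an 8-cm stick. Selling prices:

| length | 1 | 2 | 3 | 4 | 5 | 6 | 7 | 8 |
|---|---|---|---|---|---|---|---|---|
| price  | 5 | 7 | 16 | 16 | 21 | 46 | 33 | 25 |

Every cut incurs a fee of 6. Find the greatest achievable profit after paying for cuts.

Let r[k] be the best obtainable value from length k. For each k, try every first piece i and keep the best of price[i] + r[k−i] minus the 6 cut fee when i<k.
r[1] = 5
r[2] = 7
r[3] = 16
r[4] = 16
r[5] = 21
r[6] = 46
r[7] = 45  (first piece 1, then r[6]=46)
r[8] = 47  (first piece 2, then r[6]=46)
One optimal plan: pieces 6 + 2 (1 cut) → 53 − 6 = 47.

47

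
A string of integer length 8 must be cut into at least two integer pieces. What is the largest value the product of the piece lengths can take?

18

Define prod[k] = max over 1≤i<k of i · max(k−i, prod[k−i]); the inner max lets the remainder stay uncut if that's better.
prod[2] = 1×max(1,0) = 1×1 = 1
prod[3] = max(1×2, 2×1) = 2
prod[4] = max(1×3, 2×2, 3×1) = 4
prod[5] = max(1×4, 2×3, 3×2, 4×1) = 6
prod[6] = max(1×6, 2×4, 3×3, 4×2, 5×1) = 9
prod[7] = max(1×9, 2×6, 3×4, 4×3, 5×2, 6×1) = 12
prod[8] = max(1×12, 2×9, 3×6, …, 6×2, 7×1) = 18
One optimal split: 3 + 3 + 2; product 3×3×2 = 18.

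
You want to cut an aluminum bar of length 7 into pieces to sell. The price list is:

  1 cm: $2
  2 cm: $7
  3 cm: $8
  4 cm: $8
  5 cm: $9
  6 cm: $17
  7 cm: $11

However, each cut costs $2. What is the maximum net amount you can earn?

18

Build r[k] bottom-up: r[k] = max over allowed piece i of (p[i] + r[k−i]) − 2 per cut.
r[1] = 2
r[2] = max(2+2-2, 7+0) = 7
r[3] = max(2+7-2, 7+2-2, 8+0) = 8
r[4] = max(2+8-2, 7+7-2, 8+2-2, 8+0) = 12
r[5] = max(2+12-2, 7+8-2, 8+7-2, 8+2-2, 9+0) = 13
r[6] = max(2+13-2, 7+12-2, 8+8-2, 8+7-2, 9+2-2, 17+0) = 17
r[7] = max(2+17-2, 7+13-2, 8+12-2, …, 17+2-2, 11+0) = 18
One optimal plan: pieces 3 + 2 + 2 (2 cuts) → $22 − $4 = $18.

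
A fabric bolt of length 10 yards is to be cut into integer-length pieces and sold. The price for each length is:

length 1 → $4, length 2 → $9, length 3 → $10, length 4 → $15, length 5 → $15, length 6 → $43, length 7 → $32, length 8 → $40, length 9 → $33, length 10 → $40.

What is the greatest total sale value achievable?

61

Consider every possible first cut. v[k] is the best of p[i]+v[k−i] over all sellable i≤k.
v[1] = 4
v[2] = max(4+4, 9+0) = 9
v[3] = max(4+9, 9+4, 10+0) = 13
v[4] = max(4+13, 9+9, 10+4, 15+0) = 18
v[5] = max(4+18, 9+13, 10+9, 15+4, 15+0) = 22
v[6] = max(4+22, 9+18, 10+13, 15+9, 15+4, 43+0) = 43
v[7] = max(4+43, 9+22, 10+18, …, 43+4, 32+0) = 47
v[8] = max(4+47, 9+43, 10+22, …, 32+4, 40+0) = 52
v[9] = max(4+52, 9+47, 10+43, …, 40+4, 33+0) = 56
v[10] = max(4+56, 9+52, 10+47, …, 33+4, 40+0) = 61
One optimal cutting: 6 + 2 + 2 → $43 + $9 + $9 = $61.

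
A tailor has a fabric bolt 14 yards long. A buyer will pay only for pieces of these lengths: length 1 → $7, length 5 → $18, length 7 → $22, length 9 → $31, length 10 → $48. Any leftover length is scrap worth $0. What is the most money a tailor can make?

Consider every possible first cut. best[k] is the best of p[i]+best[k−i] over all sellable i≤k.
best[1] = 7
best[2] = 14  (first piece 1, then best[1]=7)
best[3] = 21  (first piece 1, then best[2]=14)
best[4] = 28  (first piece 1, then best[3]=21)
best[5] = max(7+28, 18+0) = 35
best[6] = max(7+35, 18+7) = 42
best[7] = max(7+42, 18+14, 22+0) = 49
best[8] = max(7+49, 18+21, 22+7) = 56
best[9] = max(7+56, 18+28, 22+14, 31+0) = 63
best[10] = max(7+63, 18+35, 22+21, 31+7, 48+0) = 70
best[11] = max(7+70, 18+42, 22+28, 31+14, 48+7) = 77
best[12] = max(7+77, 18+49, 22+35, 31+21, 48+14) = 84
best[13] = max(7+84, 18+56, 22+42, 31+28, 48+21) = 91
best[14] = max(7+91, 18+63, 22+49, 31+35, 48+28) = 98
One optimal cutting: 1 + 1 + 1 + 1 + 1 + 1 + 1 + 1 + 1 + 1 + 1 + 1 + 1 + 1 → $98.

98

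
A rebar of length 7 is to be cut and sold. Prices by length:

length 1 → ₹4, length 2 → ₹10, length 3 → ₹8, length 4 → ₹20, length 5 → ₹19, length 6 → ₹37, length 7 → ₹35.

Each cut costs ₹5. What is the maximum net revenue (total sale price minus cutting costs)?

36

Build v[k] bottom-up: v[k] = max over allowed piece i of (p[i] + v[k−i]) − 5 per cut.
v[1] = 4
v[2] = 10
v[3] = 9  (first piece 1, then v[2]=10)
v[4] = 20
v[5] = 19  (first piece 1, then v[4]=20)
v[6] = 37
v[7] = 36  (first piece 1, then v[6]=37)
One optimal plan: pieces 6 + 1 (1 cut) → ₹41 − ₹5 = ₹36.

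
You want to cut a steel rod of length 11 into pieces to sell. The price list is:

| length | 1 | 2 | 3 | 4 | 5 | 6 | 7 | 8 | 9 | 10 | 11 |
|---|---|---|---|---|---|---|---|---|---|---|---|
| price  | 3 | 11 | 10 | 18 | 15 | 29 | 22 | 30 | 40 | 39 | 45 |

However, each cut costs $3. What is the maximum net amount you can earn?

48

Let net[k] be the best obtainable value from length k. For each k, try every first piece i and keep the best of price[i] + net[k−i] minus the 3 cut fee when i<k.
net[1] = 3
net[2] = 11
net[3] = 11  (first piece 1, then net[2]=11)
net[4] = 19  (first piece 2, then net[2]=11)
net[5] = 19  (first piece 1, then net[4]=19)
net[6] = 29
net[7] = 29  (first piece 1, then net[6]=29)
net[8] = 37  (first piece 2, then net[6]=29)
net[9] = 40
net[10] = 45  (first piece 2, then net[8]=37)
net[11] = 48  (first piece 2, then net[9]=40)
One optimal plan: pieces 9 + 2 (1 cut) → $51 − $3 = $48.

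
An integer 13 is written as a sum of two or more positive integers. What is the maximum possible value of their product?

Fill P[k] for k=2..13: at each k try every first piece i and multiply by the better of (k−i) uncut or P[k−i].
Small cases: P[2]=1, P[3]=2, P[4]=4, P[5]=6, P[6]=9, P[7]=12, P[8]=18.
P[9] = 3·max(6,9) = 3·9 = 27
P[10] = 2·max(8,18) = 2·18 = 36
P[11] = 2·max(9,27) = 2·27 = 54
P[12] = 3·max(9,27) = 3·27 = 81
P[13] = 2·max(11,54) = 2·54 = 108
One optimal split: 3 + 3 + 3 + 2 + 2; product 3·3·3·2·2 = 108.

108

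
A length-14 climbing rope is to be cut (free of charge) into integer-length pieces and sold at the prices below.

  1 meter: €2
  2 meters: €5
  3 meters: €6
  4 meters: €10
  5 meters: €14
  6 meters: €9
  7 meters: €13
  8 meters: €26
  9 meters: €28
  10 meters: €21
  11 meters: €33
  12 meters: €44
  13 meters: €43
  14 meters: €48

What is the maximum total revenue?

Build v[k] bottom-up: v[k] = max over allowed piece i of (p[i] + v[k−i]).
v[1] = 2
v[2] = 5
v[3] = 7  (first piece 1, then v[2]=5)
v[4] = 10  (first piece 2, then v[2]=5)
v[5] = 14
v[6] = 16  (first piece 1, then v[5]=14)
v[7] = 19  (first piece 2, then v[5]=14)
v[8] = 26
v[9] = 28  (first piece 1, then v[8]=26)
v[10] = 31  (first piece 2, then v[8]=26)
v[11] = 33  (first piece 1, then v[10]=31)
v[12] = 44
v[13] = 46  (first piece 1, then v[12]=44)
v[14] = 49  (first piece 2, then v[12]=44)
One optimal cutting: 12 + 2 → €44 + €5 = €49.

49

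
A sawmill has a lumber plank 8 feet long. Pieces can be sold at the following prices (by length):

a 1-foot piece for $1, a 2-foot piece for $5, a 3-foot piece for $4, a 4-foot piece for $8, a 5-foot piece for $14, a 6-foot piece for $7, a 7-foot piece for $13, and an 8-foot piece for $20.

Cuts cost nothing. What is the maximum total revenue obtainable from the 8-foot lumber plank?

Let v[k] be the best obtainable value from length k. For each k, try every first piece i and keep the best of price[i] + v[k−i].
v[1] = 1
v[2] = max(1+1, 5+0) = 5
v[3] = max(1+5, 5+1, 4+0) = 6
v[4] = max(1+6, 5+5, 4+1, 8+0) = 10
v[5] = max(1+10, 5+6, 4+5, 8+1, 14+0) = 14
v[6] = max(1+14, 5+10, 4+6, 8+5, 14+1, 7+0) = 15
v[7] = max(1+15, 5+14, 4+10, …, 7+1, 13+0) = 19
v[8] = max(1+19, 5+15, 4+14, …, 13+1, 20+0) = 20
One optimal cutting: 5 + 2 + 1 → $14 + $5 + $1 = $20.

20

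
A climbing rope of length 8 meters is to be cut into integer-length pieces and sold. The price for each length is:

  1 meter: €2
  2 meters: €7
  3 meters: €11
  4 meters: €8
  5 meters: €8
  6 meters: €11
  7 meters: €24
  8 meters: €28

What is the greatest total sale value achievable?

29

Let r[k] be the best obtainable value from length k. For each k, try every first piece i and keep the best of price[i] + r[k−i].
r[1] = 2
r[2] = 7
r[3] = 11
r[4] = 14  (first piece 2, then r[2]=7)
r[5] = 18  (first piece 2, then r[3]=11)
r[6] = 22  (first piece 3, then r[3]=11)
r[7] = 25  (first piece 2, then r[5]=18)
r[8] = 29  (first piece 2, then r[6]=22)
One optimal cutting: 3 + 3 + 2 → €11 + €11 + €7 = €29.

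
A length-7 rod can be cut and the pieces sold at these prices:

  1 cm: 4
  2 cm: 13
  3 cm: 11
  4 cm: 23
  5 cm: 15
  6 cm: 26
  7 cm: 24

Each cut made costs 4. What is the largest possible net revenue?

32

Build v[k] bottom-up: v[k] = max over allowed piece i of (p[i] + v[k−i]) − 4 per cut.
v[1] = 4
v[2] = max(4+4-4, 13+0) = 13
v[3] = max(4+13-4, 13+4-4, 11+0) = 13
v[4] = max(4+13-4, 13+13-4, 11+4-4, 23+0) = 23
v[5] = max(4+23-4, 13+13-4, 11+13-4, 23+4-4, 15+0) = 23
v[6] = max(4+23-4, 13+23-4, 11+13-4, 23+13-4, 15+4-4, 26+0) = 32
v[7] = max(4+32-4, 13+23-4, 11+23-4, …, 26+4-4, 24+0) = 32
One optimal plan: pieces 4 + 2 + 1 (2 cuts) → 40 − 8 = 32.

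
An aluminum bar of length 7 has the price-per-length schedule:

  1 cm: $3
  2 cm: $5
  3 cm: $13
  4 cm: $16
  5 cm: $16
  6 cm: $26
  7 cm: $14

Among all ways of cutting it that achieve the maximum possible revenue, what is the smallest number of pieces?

Consider every possible first cut. r[k] is the best of p[i]+r[k−i] over all sellable i≤k.
r[1] = 3
r[2] = 6  (first piece 1, then r[1]=3)
r[3] = 13
r[4] = 16  (first piece 1, then r[3]=13)
r[5] = 19  (first piece 1, then r[4]=16)
r[6] = 26  (first piece 3, then r[3]=13)
r[7] = 29  (first piece 1, then r[6]=26)
Maximum revenue is $29.
Now minimize piece count subject to staying optimal: for each k, pieces[k] = 1 + min over i with p[i]+r[k−i]=r[k] of pieces[k−i].
pieces[4] = 1
pieces[5] = 2
pieces[6] = 1
pieces[7] = 2

2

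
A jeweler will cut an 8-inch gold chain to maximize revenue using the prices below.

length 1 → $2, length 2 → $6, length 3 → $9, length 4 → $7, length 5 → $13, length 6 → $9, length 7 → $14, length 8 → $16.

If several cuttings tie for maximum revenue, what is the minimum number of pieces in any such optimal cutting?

3

Consider every possible first cut. r[k] is the best of p[i]+r[k−i] over all sellable i≤k.
r[1] = 2
r[2] = 6
r[3] = 9
r[4] = 12  (first piece 2, then r[2]=6)
r[5] = 15  (first piece 2, then r[3]=9)
r[6] = 18  (first piece 2, then r[4]=12)
r[7] = 21  (first piece 2, then r[5]=15)
r[8] = 24  (first piece 2, then r[6]=18)
Maximum revenue is $24.
Now minimize piece count subject to staying optimal: for each k, pieces[k] = 1 + min over i with p[i]+r[k−i]=r[k] of pieces[k−i].
pieces[5] = 2
pieces[6] = 2
pieces[7] = 3
pieces[8] = 3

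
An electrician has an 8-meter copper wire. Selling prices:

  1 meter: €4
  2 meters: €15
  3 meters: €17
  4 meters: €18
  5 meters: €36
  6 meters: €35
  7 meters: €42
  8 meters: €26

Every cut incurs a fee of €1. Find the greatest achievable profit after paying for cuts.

57

Consider every possible first cut. net[k] is the best of p[i]+net[k−i] over all sellable i≤k, charging 1 whenever i<k.
net[1] = 4
net[2] = 15
net[3] = 18  (first piece 1, then net[2]=15)
net[4] = 29  (first piece 2, then net[2]=15)
net[5] = 36
net[6] = 43  (first piece 2, then net[4]=29)
net[7] = 50  (first piece 2, then net[5]=36)
net[8] = 57  (first piece 2, then net[6]=43)
One optimal plan: pieces 2 + 2 + 2 + 2 (3 cuts) → €60 − €3 = €57.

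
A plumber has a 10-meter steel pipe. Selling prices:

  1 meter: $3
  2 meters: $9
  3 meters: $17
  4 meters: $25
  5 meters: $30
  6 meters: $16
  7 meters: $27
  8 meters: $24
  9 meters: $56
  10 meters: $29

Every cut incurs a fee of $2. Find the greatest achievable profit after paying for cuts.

58

Build net[k] bottom-up: net[k] = max over allowed piece i of (p[i] + net[k−i]) − 2 per cut.
net[1] = 3
net[2] = 9
net[3] = 17
net[4] = 25
net[5] = 30
net[6] = 32  (first piece 2, then net[4]=25)
net[7] = 40  (first piece 3, then net[4]=25)
net[8] = 48  (first piece 4, then net[4]=25)
net[9] = 56
net[10] = 58  (first piece 5, then net[5]=30)
One optimal plan: pieces 5 + 5 (1 cut) → $60 − $2 = $58.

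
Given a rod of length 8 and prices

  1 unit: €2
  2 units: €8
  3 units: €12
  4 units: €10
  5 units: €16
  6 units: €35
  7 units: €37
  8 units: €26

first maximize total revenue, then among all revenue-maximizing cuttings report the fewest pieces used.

Consider every possible first cut. r[k] is the best of p[i]+r[k−i] over all sellable i≤k.
r[1] = 2
r[2] = max(2+2, 8+0) = 8
r[3] = max(2+8, 8+2, 12+0) = 12
r[4] = max(2+12, 8+8, 12+2, 10+0) = 16
r[5] = max(2+16, 8+12, 12+8, 10+2, 16+0) = 20
r[6] = max(2+20, 8+16, 12+12, 10+8, 16+2, 35+0) = 35
r[7] = max(2+35, 8+20, 12+16, …, 35+2, 37+0) = 37
r[8] = max(2+37, 8+35, 12+20, …, 37+2, 26+0) = 43
Maximum revenue is €43.
Now minimize piece count subject to staying optimal: for each k, pieces[k] = 1 + min over i with p[i]+r[k−i]=r[k] of pieces[k−i].
pieces[5] = 2
pieces[6] = 1
pieces[7] = 1
pieces[8] = 2

2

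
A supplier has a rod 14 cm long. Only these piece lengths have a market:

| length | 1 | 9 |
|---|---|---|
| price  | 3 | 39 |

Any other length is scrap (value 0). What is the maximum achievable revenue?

54

Build best[k] bottom-up: best[k] = max over allowed piece i of (p[i] + best[k−i]).
best[1] = 3
best[2] = 6  (first piece 1, then best[1]=3)
best[3] = 9  (first piece 1, then best[2]=6)
best[4] = 12  (first piece 1, then best[3]=9)
best[5] = 15  (first piece 1, then best[4]=12)
best[6] = 18  (first piece 1, then best[5]=15)
best[7] = 21  (first piece 1, then best[6]=18)
best[8] = 24  (first piece 1, then best[7]=21)
best[9] = 39
best[10] = 42  (first piece 1, then best[9]=39)
best[11] = 45  (first piece 1, then best[10]=42)
best[12] = 48  (first piece 1, then best[11]=45)
best[13] = 51  (first piece 1, then best[12]=48)
best[14] = 54  (first piece 1, then best[13]=51)
One optimal cutting: 9 + 1 + 1 + 1 + 1 + 1 → 54.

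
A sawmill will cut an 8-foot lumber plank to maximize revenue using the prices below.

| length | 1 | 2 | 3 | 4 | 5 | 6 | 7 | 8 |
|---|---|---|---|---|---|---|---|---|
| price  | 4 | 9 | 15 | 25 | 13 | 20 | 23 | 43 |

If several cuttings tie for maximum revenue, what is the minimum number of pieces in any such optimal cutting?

Consider every possible first cut. r[k] is the best of p[i]+r[k−i] over all sellable i≤k.
r[1] = 4
r[2] = 9
r[3] = 15
r[4] = 25
r[5] = 29  (first piece 1, then r[4]=25)
r[6] = 34  (first piece 2, then r[4]=25)
r[7] = 40  (first piece 3, then r[4]=25)
r[8] = 50  (first piece 4, then r[4]=25)
Maximum revenue is $50.
Now minimize piece count subject to staying optimal: for each k, pieces[k] = 1 + min over i with p[i]+r[k−i]=r[k] of pieces[k−i].
pieces[5] = 2
pieces[6] = 2
pieces[7] = 2
pieces[8] = 2

2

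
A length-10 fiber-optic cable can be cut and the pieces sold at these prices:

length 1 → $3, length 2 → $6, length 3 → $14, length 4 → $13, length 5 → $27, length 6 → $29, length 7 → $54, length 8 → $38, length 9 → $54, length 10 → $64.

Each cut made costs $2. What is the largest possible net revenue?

Let v[k] be the best obtainable value from length k. For each k, try every first piece i and keep the best of price[i] + v[k−i] minus the 2 cut fee when i<k.
v[1] = 3
v[2] = max(3+3-2, 6+0) = 6
v[3] = max(3+6-2, 6+3-2, 14+0) = 14
v[4] = max(3+14-2, 6+6-2, 14+3-2, 13+0) = 15
v[5] = max(3+15-2, 6+14-2, 14+6-2, 13+3-2, 27+0) = 27
v[6] = max(3+27-2, 6+15-2, 14+14-2, 13+6-2, 27+3-2, 29+0) = 29
v[7] = max(3+29-2, 6+27-2, 14+15-2, …, 29+3-2, 54+0) = 54
v[8] = max(3+54-2, 6+29-2, 14+27-2, …, 54+3-2, 38+0) = 55
v[9] = max(3+55-2, 6+54-2, 14+29-2, …, 38+3-2, 54+0) = 58
v[10] = max(3+58-2, 6+55-2, 14+54-2, …, 54+3-2, 64+0) = 66
One optimal plan: pieces 7 + 3 (1 cut) → $68 − $2 = $66.

66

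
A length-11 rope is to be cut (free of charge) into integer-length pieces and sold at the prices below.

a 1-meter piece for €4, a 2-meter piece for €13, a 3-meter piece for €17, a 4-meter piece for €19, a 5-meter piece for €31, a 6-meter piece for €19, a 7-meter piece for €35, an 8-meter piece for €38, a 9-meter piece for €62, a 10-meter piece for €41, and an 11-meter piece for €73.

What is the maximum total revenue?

75

Consider every possible first cut. R[k] is the best of p[i]+R[k−i] over all sellable i≤k.
R[1] = 4
R[2] = 13
R[3] = 17  (first piece 1, then R[2]=13)
R[4] = 26  (first piece 2, then R[2]=13)
R[5] = 31
R[6] = 39  (first piece 2, then R[4]=26)
R[7] = 44  (first piece 2, then R[5]=31)
R[8] = 52  (first piece 2, then R[6]=39)
R[9] = 62
R[10] = 66  (first piece 1, then R[9]=62)
R[11] = 75  (first piece 2, then R[9]=62)
One optimal cutting: 9 + 2 → €62 + €13 = €75.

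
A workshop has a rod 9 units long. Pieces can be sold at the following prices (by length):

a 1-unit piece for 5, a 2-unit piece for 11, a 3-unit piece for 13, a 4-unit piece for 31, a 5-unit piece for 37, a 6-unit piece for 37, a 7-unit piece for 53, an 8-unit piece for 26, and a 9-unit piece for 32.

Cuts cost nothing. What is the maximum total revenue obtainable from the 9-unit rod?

Consider every possible first cut. r[k] is the best of p[i]+r[k−i] over all sellable i≤k.
r[1] = 5
r[2] = max(5+5, 11+0) = 11
r[3] = max(5+11, 11+5, 13+0) = 16
r[4] = max(5+16, 11+11, 13+5, 31+0) = 31
r[5] = max(5+31, 11+16, 13+11, 31+5, 37+0) = 37
r[6] = max(5+37, 11+31, 13+16, 31+11, 37+5, 37+0) = 42
r[7] = max(5+42, 11+37, 13+31, …, 37+5, 53+0) = 53
r[8] = max(5+53, 11+42, 13+37, …, 53+5, 26+0) = 62
r[9] = max(5+62, 11+53, 13+42, …, 26+5, 32+0) = 68
One optimal cutting: 5 + 4 → 37 + 31 = 68.

68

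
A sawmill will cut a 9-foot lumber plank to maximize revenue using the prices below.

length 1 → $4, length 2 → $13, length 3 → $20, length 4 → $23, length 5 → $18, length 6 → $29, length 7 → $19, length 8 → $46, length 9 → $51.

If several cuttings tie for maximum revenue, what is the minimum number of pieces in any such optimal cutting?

Consider every possible first cut. r[k] is the best of p[i]+r[k−i] over all sellable i≤k.
r[1] = 4
r[2] = max(4+4, 13+0) = 13
r[3] = max(4+13, 13+4, 20+0) = 20
r[4] = max(4+20, 13+13, 20+4, 23+0) = 26
r[5] = max(4+26, 13+20, 20+13, 23+4, 18+0) = 33
r[6] = max(4+33, 13+26, 20+20, 23+13, 18+4, 29+0) = 40
r[7] = max(4+40, 13+33, 20+26, …, 29+4, 19+0) = 46
r[8] = max(4+46, 13+40, 20+33, …, 19+4, 46+0) = 53
r[9] = max(4+53, 13+46, 20+40, …, 46+4, 51+0) = 60
Maximum revenue is $60.
Now minimize piece count subject to staying optimal: for each k, pieces[k] = 1 + min over i with p[i]+r[k−i]=r[k] of pieces[k−i].
pieces[6] = 2
pieces[7] = 3
pieces[8] = 3
pieces[9] = 3

3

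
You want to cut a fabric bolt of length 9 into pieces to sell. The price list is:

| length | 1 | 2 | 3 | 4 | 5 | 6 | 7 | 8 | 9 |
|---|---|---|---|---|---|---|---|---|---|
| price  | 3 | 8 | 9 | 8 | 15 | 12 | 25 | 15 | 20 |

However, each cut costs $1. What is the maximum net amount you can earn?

32

Consider every possible first cut. v[k] is the best of p[i]+v[k−i] over all sellable i≤k, charging 1 whenever i<k.
v[1] = 3
v[2] = max(3+3-1, 8+0) = 8
v[3] = max(3+8-1, 8+3-1, 9+0) = 10
v[4] = max(3+10-1, 8+8-1, 9+3-1, 8+0) = 15
v[5] = max(3+15-1, 8+10-1, 9+8-1, 8+3-1, 15+0) = 17
v[6] = max(3+17-1, 8+15-1, 9+10-1, 8+8-1, 15+3-1, 12+0) = 22
v[7] = max(3+22-1, 8+17-1, 9+15-1, …, 12+3-1, 25+0) = 25
v[8] = max(3+25-1, 8+22-1, 9+17-1, …, 25+3-1, 15+0) = 29
v[9] = max(3+29-1, 8+25-1, 9+22-1, …, 15+3-1, 20+0) = 32
One optimal plan: pieces 7 + 2 (1 cut) → $33 − $1 = $32.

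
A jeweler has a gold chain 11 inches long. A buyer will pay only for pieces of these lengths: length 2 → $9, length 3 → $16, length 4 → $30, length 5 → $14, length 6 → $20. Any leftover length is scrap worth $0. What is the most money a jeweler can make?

76

Let f[k] be the best obtainable value from length k. For each k, try every first piece i and keep the best of price[i] + f[k−i].
f[1] = 0
f[2] = 9
f[3] = max(9+0, 16+0) = 16
f[4] = max(9+9, 16+0, 30+0) = 30
f[5] = max(9+16, 16+9, 30+0, 14+0) = 30
f[6] = max(9+30, 16+16, 30+9, 14+0, 20+0) = 39
f[7] = max(9+30, 16+30, 30+16, 14+9, 20+0) = 46
f[8] = max(9+39, 16+30, 30+30, 14+16, 20+9) = 60
f[9] = max(9+46, 16+39, 30+30, 14+30, 20+16) = 60
f[10] = max(9+60, 16+46, 30+39, 14+30, 20+30) = 69
f[11] = max(9+60, 16+60, 30+46, 14+39, 20+30) = 76
One optimal cutting: 4 + 4 + 3 → $76.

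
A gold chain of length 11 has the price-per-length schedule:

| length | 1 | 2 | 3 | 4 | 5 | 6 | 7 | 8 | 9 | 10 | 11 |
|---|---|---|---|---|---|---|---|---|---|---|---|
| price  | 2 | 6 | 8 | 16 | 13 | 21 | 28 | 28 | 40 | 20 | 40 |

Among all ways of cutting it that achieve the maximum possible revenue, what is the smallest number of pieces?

Consider every possible first cut. r[k] is the best of p[i]+r[k−i] over all sellable i≤k.
r[1] = 2
r[2] = 6
r[3] = 8  (first piece 1, then r[2]=6)
r[4] = 16
r[5] = 18  (first piece 1, then r[4]=16)
r[6] = 22  (first piece 2, then r[4]=16)
r[7] = 28
r[8] = 32  (first piece 4, then r[4]=16)
r[9] = 40
r[10] = 42  (first piece 1, then r[9]=40)
r[11] = 46  (first piece 2, then r[9]=40)
Maximum revenue is $46.
Now minimize piece count subject to staying optimal: for each k, pieces[k] = 1 + min over i with p[i]+r[k−i]=r[k] of pieces[k−i].
pieces[8] = 2
pieces[9] = 1
pieces[10] = 2
pieces[11] = 2

2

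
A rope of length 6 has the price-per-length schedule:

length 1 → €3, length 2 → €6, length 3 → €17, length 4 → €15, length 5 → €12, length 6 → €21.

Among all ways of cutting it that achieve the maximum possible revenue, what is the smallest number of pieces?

2

Build r[k] bottom-up: r[k] = max over allowed piece i of (p[i] + r[k−i]).
r[1] = 3
r[2] = 6  (first piece 1, then r[1]=3)
r[3] = 17
r[4] = 20  (first piece 1, then r[3]=17)
r[5] = 23  (first piece 1, then r[4]=20)
r[6] = 34  (first piece 3, then r[3]=17)
Maximum revenue is €34.
Now minimize piece count subject to staying optimal: for each k, pieces[k] = 1 + min over i with p[i]+r[k−i]=r[k] of pieces[k−i].
pieces[3] = 1
pieces[4] = 2
pieces[5] = 2
pieces[6] = 2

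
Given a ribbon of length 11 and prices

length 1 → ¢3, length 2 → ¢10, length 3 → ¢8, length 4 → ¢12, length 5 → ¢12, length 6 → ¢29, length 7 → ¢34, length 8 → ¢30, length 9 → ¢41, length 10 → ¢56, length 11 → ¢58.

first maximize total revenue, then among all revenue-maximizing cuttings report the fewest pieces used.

Let r[k] be the best obtainable value from length k. For each k, try every first piece i and keep the best of price[i] + r[k−i].
r[1] = 3
r[2] = 10
r[3] = 13  (first piece 1, then r[2]=10)
r[4] = 20  (first piece 2, then r[2]=10)
r[5] = 23  (first piece 1, then r[4]=20)
r[6] = 30  (first piece 2, then r[4]=20)
r[7] = 34
r[8] = 40  (first piece 2, then r[6]=30)
r[9] = 44  (first piece 2, then r[7]=34)
r[10] = 56
r[11] = 59  (first piece 1, then r[10]=56)
Maximum revenue is ¢59.
Now minimize piece count subject to staying optimal: for each k, pieces[k] = 1 + min over i with p[i]+r[k−i]=r[k] of pieces[k−i].
pieces[8] = 4
pieces[9] = 2
pieces[10] = 1
pieces[11] = 2

2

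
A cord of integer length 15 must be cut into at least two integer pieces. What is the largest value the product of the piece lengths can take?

Define m[k] = max over 1≤i<k of i · max(k−i, m[k−i]); the inner max lets the remainder stay uncut if that's better.
m[2] = 1*max(1,0) = 1*1 = 1
m[3] = 1*max(2,1) = 1*2 = 2
m[4] = 2*max(2,1) = 2*2 = 4
m[5] = 2*max(3,2) = 2*3 = 6
m[6] = 3*max(3,2) = 3*3 = 9
m[7] = 2*max(5,6) = 2*6 = 12
m[8] = 2*max(6,9) = 2*9 = 18
m[9] = 3*max(6,9) = 3*9 = 27
m[10] = 2*max(8,18) = 2*18 = 36
m[11] = 2*max(9,27) = 2*27 = 54
m[12] = 3*max(9,27) = 3*27 = 81
m[13] = 2*max(11,54) = 2*54 = 108
m[14] = 2*max(12,81) = 2*81 = 162
m[15] = 3*max(12,81) = 3*81 = 243
One optimal split: 3 + 3 + 3 + 3 + 3; product 3*3*3*3*3 = 243.

243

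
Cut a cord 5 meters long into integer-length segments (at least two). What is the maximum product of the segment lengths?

6

Define m[k] = max over 1≤i<k of i · max(k−i, m[k−i]); the inner max lets the remainder stay uncut if that's better.
m[2] = 1·max(1,0) = 1·1 = 1
m[3] = 1·max(2,1) = 1·2 = 2
m[4] = 2·max(2,1) = 2·2 = 4
m[5] = 2·max(3,2) = 2·3 = 6
One optimal split: 3 + 2; product 3·2 = 6.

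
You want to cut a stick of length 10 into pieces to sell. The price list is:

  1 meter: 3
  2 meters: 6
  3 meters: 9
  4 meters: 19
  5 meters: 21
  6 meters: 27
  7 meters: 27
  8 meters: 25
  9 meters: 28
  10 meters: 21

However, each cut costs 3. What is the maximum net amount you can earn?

Consider every possible first cut. net[k] is the best of p[i]+net[k−i] over all sellable i≤k, charging 3 whenever i<k.
net[1] = 3
net[2] = max(3+3-3, 6+0) = 6
net[3] = max(3+6-3, 6+3-3, 9+0) = 9
net[4] = max(3+9-3, 6+6-3, 9+3-3, 19+0) = 19
net[5] = max(3+19-3, 6+9-3, 9+6-3, 19+3-3, 21+0) = 21
net[6] = max(3+21-3, 6+19-3, 9+9-3, 19+6-3, 21+3-3, 27+0) = 27
net[7] = max(3+27-3, 6+21-3, 9+19-3, …, 27+3-3, 27+0) = 27
net[8] = max(3+27-3, 6+27-3, 9+21-3, …, 27+3-3, 25+0) = 35
net[9] = max(3+35-3, 6+27-3, 9+27-3, …, 25+3-3, 28+0) = 37
net[10] = max(3+37-3, 6+35-3, 9+27-3, …, 28+3-3, 21+0) = 43
One optimal plan: pieces 6 + 4 (1 cut) → 46 − 3 = 43.

43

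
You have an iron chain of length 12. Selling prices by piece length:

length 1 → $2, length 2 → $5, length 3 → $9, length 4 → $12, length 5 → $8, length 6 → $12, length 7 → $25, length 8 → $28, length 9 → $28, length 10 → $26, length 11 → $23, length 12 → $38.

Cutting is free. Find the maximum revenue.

Let v[k] be the best obtainable value from length k. For each k, try every first piece i and keep the best of price[i] + v[k−i].
v[1] = 2
v[2] = max(2+2, 5+0) = 5
v[3] = max(2+5, 5+2, 9+0) = 9
v[4] = max(2+9, 5+5, 9+2, 12+0) = 12
v[5] = max(2+12, 5+9, 9+5, 12+2, 8+0) = 14
v[6] = max(2+14, 5+12, 9+9, 12+5, 8+2, 12+0) = 18
v[7] = max(2+18, 5+14, 9+12, …, 12+2, 25+0) = 25
v[8] = max(2+25, 5+18, 9+14, …, 25+2, 28+0) = 28
v[9] = max(2+28, 5+25, 9+18, …, 28+2, 28+0) = 30
v[10] = max(2+30, 5+28, 9+25, …, 28+2, 26+0) = 34
v[11] = max(2+34, 5+30, 9+28, …, 26+2, 23+0) = 37
v[12] = max(2+37, 5+34, 9+30, …, 23+2, 38+0) = 40
One optimal cutting: 8 + 4 → $28 + $12 = $40.

40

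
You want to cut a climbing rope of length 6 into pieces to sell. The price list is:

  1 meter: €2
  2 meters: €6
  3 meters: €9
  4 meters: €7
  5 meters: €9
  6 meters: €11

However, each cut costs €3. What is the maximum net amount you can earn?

Consider every possible first cut. r[k] is the best of p[i]+r[k−i] over all sellable i≤k, charging 3 whenever i<k.
r[1] = 2
r[2] = max(2+2-3, 6+0) = 6
r[3] = max(2+6-3, 6+2-3, 9+0) = 9
r[4] = max(2+9-3, 6+6-3, 9+2-3, 7+0) = 9
r[5] = max(2+9-3, 6+9-3, 9+6-3, 7+2-3, 9+0) = 12
r[6] = max(2+12-3, 6+9-3, 9+9-3, 7+6-3, 9+2-3, 11+0) = 15
One optimal plan: pieces 3 + 3 (1 cut) → €18 − €3 = €15.

15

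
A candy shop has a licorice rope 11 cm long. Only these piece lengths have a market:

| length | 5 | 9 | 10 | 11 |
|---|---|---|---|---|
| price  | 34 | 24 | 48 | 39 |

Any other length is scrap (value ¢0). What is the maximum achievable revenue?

Build best[k] bottom-up: best[k] = max over allowed piece i of (p[i] + best[k−i]).
best[1] = 0
best[2] = 0
best[3] = 0
best[4] = 0
best[5] = 34
best[6] = 34
best[7] = 34
best[8] = 34
best[9] = max(34+0, 24+0) = 34
best[10] = max(34+34, 24+0, 48+0) = 68
best[11] = max(34+34, 24+0, 48+0, 39+0) = 68
One optimal cutting: pieces 5 + 5 with 1 cm of scrap → ¢68.

68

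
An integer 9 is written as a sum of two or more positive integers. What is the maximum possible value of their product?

27

Let prod[k] be the best product for length k (with at least one cut). For each first piece i, the rest contributes max(k−i, prod[k−i]).
prod[2] = 1·max(1,0) = 1·1 = 1
prod[3] = max(1·2, 2·1) = 2
prod[4] = max(1·3, 2·2, 3·1) = 4
prod[5] = max(1·4, 2·3, 3·2, 4·1) = 6
prod[6] = max(1·6, 2·4, 3·3, 4·2, 5·1) = 9
prod[7] = max(1·9, 2·6, 3·4, 4·3, 5·2, 6·1) = 12
prod[8] = max(1·12, 2·9, 3·6, …, 6·2, 7·1) = 18
prod[9] = max(1·18, 2·12, 3·9, …, 7·2, 8·1) = 27
One optimal split: 3 + 3 + 3; product 3·3·3 = 27.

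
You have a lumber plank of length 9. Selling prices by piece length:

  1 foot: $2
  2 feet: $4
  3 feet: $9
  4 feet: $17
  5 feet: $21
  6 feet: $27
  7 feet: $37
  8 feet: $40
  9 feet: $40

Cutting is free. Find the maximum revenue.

Let best[k] be the best obtainable value from length k. For each k, try every first piece i and keep the best of price[i] + best[k−i].
best[1] = 2
best[2] = max(2+2, 4+0) = 4
best[3] = max(2+4, 4+2, 9+0) = 9
best[4] = max(2+9, 4+4, 9+2, 17+0) = 17
best[5] = max(2+17, 4+9, 9+4, 17+2, 21+0) = 21
best[6] = max(2+21, 4+17, 9+9, 17+4, 21+2, 27+0) = 27
best[7] = max(2+27, 4+21, 9+17, …, 27+2, 37+0) = 37
best[8] = max(2+37, 4+27, 9+21, …, 37+2, 40+0) = 40
best[9] = max(2+40, 4+37, 9+27, …, 40+2, 40+0) = 42
One optimal cutting: 8 + 1 → $40 + $2 = $42.

42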